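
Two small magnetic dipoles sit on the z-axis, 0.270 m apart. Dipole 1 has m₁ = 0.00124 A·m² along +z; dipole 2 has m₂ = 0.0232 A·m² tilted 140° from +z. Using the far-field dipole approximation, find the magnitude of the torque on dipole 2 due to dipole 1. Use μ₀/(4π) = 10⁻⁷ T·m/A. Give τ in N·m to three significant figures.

τ ≈ 1.88×10⁻¹⁰ N·m

Dipole B is on the axis of dipole A, so B₁ there is axial: B₁ = (μ₀/4π)·2m₁/r³ along +z.
B₁ = 2(10⁻⁷)(0.00124)/(0.270)³ = 1.260×10⁻⁸ T.
τ = m₂ B₁ sinθ.
τ = (0.0232)(1.260×10⁻⁸)·sin140° = 1.879×10⁻¹⁰ N·m.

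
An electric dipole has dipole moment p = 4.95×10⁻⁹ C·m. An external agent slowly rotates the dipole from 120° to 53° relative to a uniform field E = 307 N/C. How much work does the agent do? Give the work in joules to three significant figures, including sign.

W_ext = ΔU = U(θ₂) − U(θ₁) = −pE cosθ₂ − (−pE cosθ₁) = pE(cosθ₁ − cosθ₂).
W = (4.95×10⁻⁹)(307)·(cos120° − cos53°) = (1.520×10⁻⁶)·(-1.1018) = -1.674×10⁻⁶ J.

W ≈ -1.67×10⁻⁶ J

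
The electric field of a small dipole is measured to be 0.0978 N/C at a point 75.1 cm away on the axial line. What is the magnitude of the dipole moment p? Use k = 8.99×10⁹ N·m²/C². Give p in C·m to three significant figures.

On axis E = 2kp/r³, so p = Er³/(2k).
p = (0.0978)·(0.751)³ / (2·8.99×10⁹) = 2.304×10⁻¹² C·m.

p ≈ 2.30×10⁻¹² C·m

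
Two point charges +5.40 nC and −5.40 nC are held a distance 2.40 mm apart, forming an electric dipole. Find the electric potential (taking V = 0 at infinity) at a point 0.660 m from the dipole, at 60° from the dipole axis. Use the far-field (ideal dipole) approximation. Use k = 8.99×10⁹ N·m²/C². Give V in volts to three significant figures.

V ≈ 0.134 V

Dipole moment p = qd = (5.40×10⁻⁹ C)(0.00240 m) = 1.296×10⁻¹¹ C·m.
The dipole potential is V = kp cosθ / r².
V = (8.99×10⁹)(1.296×10⁻¹¹)·cos60° / (0.660)² = 0.1337 V.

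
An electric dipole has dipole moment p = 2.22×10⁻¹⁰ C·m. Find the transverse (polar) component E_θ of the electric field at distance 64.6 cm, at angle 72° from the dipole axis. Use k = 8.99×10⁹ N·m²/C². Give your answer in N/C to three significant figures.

For a dipole, E_θ = (kp sinθ)/r³.
kp/r³ = (8.99×10⁹)(2.22×10⁻¹⁰)/(0.646)³ = 7.403 N/C.
E_θ = 7.403·sin72° = 7.041 N/C.

E_θ ≈ 7.04 N/C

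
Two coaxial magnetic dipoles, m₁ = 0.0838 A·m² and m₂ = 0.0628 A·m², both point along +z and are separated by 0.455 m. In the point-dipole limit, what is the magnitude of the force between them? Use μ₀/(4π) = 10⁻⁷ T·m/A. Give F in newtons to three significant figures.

F ≈ 7.37×10⁻⁸ N

On-axis B of dipole 1: B = (μ₀/4π)·2m₁/r³. Force on dipole 2: F = m₂·dB/dr.
dB/dr = −(μ₀/4π)·6m₁/r⁴, so |F| = (μ₀/4π)·6m₁m₂/r⁴.
F = 6(10⁻⁷)(0.0838)(0.0628)/(0.455)⁴ = 7.367×10⁻⁸ N.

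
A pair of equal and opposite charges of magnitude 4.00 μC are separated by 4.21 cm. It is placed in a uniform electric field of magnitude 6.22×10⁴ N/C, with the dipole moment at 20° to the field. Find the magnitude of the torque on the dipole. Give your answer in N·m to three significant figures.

τ ≈ 0.00358 N·m

Dipole moment p = qd = (4.00×10⁻⁶ C)(0.0421 m) = 1.684×10⁻⁷ C·m.
Torque on an electric dipole: τ = pE sinθ.
τ = (1.684×10⁻⁷)(6.22×10⁴)·sin20° = 0.003582 N·m.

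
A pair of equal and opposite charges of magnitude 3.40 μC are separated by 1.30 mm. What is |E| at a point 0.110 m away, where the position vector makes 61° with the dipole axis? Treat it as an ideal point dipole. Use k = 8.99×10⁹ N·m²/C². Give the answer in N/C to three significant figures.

E ≈ 3.90×10⁴ N/C

Dipole moment p = qd = (3.40×10⁻⁶ C)(0.00130 m) = 4.42×10⁻⁹ C·m.
At angle θ the dipole field magnitude is E = (kp/r³)·√(1 + 3cos²θ).
kp/r³ = (8.99×10⁹)(4.42×10⁻⁹) / (0.110)³ = 2.985×10⁴ N/C.
√(1 + 3cos²61°) = √(1 + 3·0.2350) = √1.7051 ≈ 1.3058.
E ≈ 2.985×10⁴ × 1.306 = 3.898×10⁴ N/C.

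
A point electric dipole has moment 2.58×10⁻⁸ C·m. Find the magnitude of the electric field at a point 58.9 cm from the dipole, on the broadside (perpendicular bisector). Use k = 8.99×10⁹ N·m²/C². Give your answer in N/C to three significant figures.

E ≈ 1140 N/C

In the equatorial plane E = kp/r³.
E = (8.99×10⁹)(2.58×10⁻⁸) / (0.589)³ = 1135 N/C.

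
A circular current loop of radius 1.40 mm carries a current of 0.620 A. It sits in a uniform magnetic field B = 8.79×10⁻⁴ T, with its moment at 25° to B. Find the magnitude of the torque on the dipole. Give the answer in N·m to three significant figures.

Magnetic moment m = IA = Iπa² = (0.620)·π·(0.00140)² = 3.818×10⁻⁶ A·m².
Torque on a magnetic dipole: τ = mB sinθ.
τ = (3.818×10⁻⁶)(8.79×10⁻⁴)·sin25° = 1.418×10⁻⁹ N·m.

τ ≈ 1.42×10⁻⁹ N·m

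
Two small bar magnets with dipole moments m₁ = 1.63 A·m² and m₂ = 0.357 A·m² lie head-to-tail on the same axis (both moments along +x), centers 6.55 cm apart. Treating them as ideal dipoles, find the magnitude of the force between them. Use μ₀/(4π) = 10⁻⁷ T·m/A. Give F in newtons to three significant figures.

On-axis B of dipole 1: B = (μ₀/4π)·2m₁/r³. Force on dipole 2: F = m₂·dB/dr.
dB/dr = −(μ₀/4π)·6m₁/r⁴, so |F| = (μ₀/4π)·6m₁m₂/r⁴.
F = 6(10⁻⁷)(1.63)(0.357)/(0.0655)⁴ = 0.01897 N.

F ≈ 0.0190 N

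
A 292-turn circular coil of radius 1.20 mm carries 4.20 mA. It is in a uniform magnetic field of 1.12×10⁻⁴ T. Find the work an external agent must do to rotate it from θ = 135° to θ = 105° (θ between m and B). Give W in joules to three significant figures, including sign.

W ≈ -2.79×10⁻¹⁰ J

m = NIA = NIπa² = 292·(0.00420)·π·(0.00120)² = 5.548×10⁻⁶ A·m².
W_ext = ΔU = −mB cosθ₂ + mB cosθ₁ = mB(cosθ₁ − cosθ₂).
W = (5.548×10⁻⁶)(1.12×10⁻⁴)·(cos135° − cos105°) = (6.214×10⁻¹⁰)·(-0.4483) = -2.786×10⁻¹⁰ J.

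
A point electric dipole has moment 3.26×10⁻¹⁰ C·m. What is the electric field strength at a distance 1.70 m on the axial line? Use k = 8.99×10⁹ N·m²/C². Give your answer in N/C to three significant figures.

On the dipole axis E = 2kp/r³.
E = 2·(8.99×10⁹)(3.26×10⁻¹⁰) / (1.70)³ = 1.193 N/C.

E ≈ 1.19 N/C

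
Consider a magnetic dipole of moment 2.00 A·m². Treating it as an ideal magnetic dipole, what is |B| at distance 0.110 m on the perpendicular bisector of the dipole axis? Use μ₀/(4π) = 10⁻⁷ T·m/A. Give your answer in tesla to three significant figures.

B ≈ 1.50×10⁻⁴ T

In the equatorial plane B = (μ₀/4π)·m/r³ (half the axial value).
B = (10⁻⁷)·(2.00) / (0.110)³ = 1.503×10⁻⁴ T.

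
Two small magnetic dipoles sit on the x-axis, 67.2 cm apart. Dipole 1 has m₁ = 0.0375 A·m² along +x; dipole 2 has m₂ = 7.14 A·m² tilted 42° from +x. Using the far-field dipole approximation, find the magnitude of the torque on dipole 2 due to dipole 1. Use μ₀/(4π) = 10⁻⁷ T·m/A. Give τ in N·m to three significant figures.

Dipole B is on the axis of dipole A, so B₁ there is axial: B₁ = (μ₀/4π)·2m₁/r³ along +x.
B₁ = 2(10⁻⁷)(0.0375)/(0.672)³ = 2.471×10⁻⁸ T.
τ = m₂ B₁ sinθ.
τ = (7.14)(2.471×10⁻⁸)·sin42° = 1.181×10⁻⁷ N·m.

τ ≈ 1.18×10⁻⁷ N·m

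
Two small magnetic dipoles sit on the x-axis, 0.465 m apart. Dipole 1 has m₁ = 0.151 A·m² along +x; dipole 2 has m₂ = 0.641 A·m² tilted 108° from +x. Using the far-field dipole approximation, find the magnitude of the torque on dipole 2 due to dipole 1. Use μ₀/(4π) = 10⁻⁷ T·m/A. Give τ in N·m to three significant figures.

τ ≈ 1.83×10⁻⁷ N·m

Dipole B is on the axis of dipole A, so B₁ there is axial: B₁ = (μ₀/4π)·2m₁/r³ along +x.
B₁ = 2(10⁻⁷)(0.151)/(0.465)³ = 3.004×10⁻⁷ T.
τ = m₂ B₁ sinθ.
τ = (0.641)(3.004×10⁻⁷)·sin108° = 1.831×10⁻⁷ N·m.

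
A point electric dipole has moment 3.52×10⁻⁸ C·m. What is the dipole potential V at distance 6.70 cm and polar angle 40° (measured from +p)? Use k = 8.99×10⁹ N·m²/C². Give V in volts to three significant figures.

V ≈ 5.40×10⁴ V

The dipole potential is V = kp cosθ / r².
V = (8.99×10⁹)(3.52×10⁻⁸)·cos40° / (0.0670)² = 5.400×10⁴ V.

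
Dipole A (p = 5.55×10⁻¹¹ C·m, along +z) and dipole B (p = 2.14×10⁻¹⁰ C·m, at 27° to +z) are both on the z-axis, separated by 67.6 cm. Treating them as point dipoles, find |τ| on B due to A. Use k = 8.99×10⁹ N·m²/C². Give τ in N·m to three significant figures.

The second dipole sits on the axis of the first, so the field there is axial: E₁ = 2kp₁/r³ along +z.
E₁ = 2(8.99×10⁹)(5.55×10⁻¹¹)/(0.676)³ = 3.230 N/C.
Torque on the second dipole: τ = p₂ E₁ sinθ.
τ = (2.14×10⁻¹⁰)(3.230)·sin27° = 3.138×10⁻¹⁰ N·m.

τ ≈ 3.14×10⁻¹⁰ N·m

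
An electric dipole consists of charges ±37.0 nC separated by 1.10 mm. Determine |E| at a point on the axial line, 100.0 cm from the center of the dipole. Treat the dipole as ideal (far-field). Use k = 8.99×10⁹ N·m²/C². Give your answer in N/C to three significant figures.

Dipole moment p = qd = (3.70×10⁻⁸ C)(0.00110 m) = 4.07×10⁻¹¹ C·m.
On the dipole axis E = 2kp/r³.
E = 2·(8.99×10⁹)(4.07×10⁻¹¹) / (1.00)³ = 0.7318 N/C.

E ≈ 0.732 N/C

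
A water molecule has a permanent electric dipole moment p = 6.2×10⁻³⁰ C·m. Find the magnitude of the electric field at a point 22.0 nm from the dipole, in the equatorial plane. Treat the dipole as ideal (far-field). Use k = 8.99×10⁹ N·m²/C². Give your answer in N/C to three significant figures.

E ≈ 5230 N/C

In the equatorial plane E = kp/r³.
E = (8.99×10⁹)(6.20×10⁻³⁰) / (2.20×10⁻⁸)³ = 5235 N/C.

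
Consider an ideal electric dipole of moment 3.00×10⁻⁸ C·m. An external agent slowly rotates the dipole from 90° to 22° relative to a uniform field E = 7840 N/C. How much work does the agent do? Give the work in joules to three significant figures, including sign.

W_ext = ΔU = U(θ₂) − U(θ₁) = −pE cosθ₂ − (−pE cosθ₁) = pE(cosθ₁ − cosθ₂).
W = (3.00×10⁻⁸)(7840)·(cos90° − cos22°) = (2.352×10⁻⁴)·(-0.9272) = -2.181×10⁻⁴ J.

W ≈ -2.18×10⁻⁴ J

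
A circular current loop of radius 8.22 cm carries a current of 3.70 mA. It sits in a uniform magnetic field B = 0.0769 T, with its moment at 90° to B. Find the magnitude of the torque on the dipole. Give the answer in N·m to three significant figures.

Magnetic moment m = IA = Iπa² = (0.00370)·π·(0.0822)² = 7.854×10⁻⁵ A·m².
Torque on a magnetic dipole: τ = mB sinθ.
τ = (7.854×10⁻⁵)(0.0769)·sin90° = 6.040×10⁻⁶ N·m.

τ ≈ 6.04×10⁻⁶ N·m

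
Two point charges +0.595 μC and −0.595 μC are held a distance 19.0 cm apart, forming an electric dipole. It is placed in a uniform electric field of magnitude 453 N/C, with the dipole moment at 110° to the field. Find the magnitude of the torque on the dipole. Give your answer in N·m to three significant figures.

Dipole moment p = qd = (5.95×10⁻⁷ C)(0.190 m) = 1.131×10⁻⁷ C·m.
Torque on an electric dipole: τ = pE sinθ.
τ = (1.131×10⁻⁷)(453)·sin110° = 4.814×10⁻⁵ N·m.

τ ≈ 4.81×10⁻⁵ N·m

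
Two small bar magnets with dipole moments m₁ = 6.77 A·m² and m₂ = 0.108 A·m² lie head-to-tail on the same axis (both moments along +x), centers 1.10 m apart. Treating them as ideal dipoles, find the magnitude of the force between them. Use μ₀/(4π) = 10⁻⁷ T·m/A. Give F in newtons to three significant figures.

F ≈ 3.00×10⁻⁷ N

On-axis B of dipole 1: B = (μ₀/4π)·2m₁/r³. Force on dipole 2: F = m₂·dB/dr.
dB/dr = −(μ₀/4π)·6m₁/r⁴, so |F| = (μ₀/4π)·6m₁m₂/r⁴.
F = 6(10⁻⁷)(6.77)(0.108)/(1.10)⁴ = 2.996×10⁻⁷ N.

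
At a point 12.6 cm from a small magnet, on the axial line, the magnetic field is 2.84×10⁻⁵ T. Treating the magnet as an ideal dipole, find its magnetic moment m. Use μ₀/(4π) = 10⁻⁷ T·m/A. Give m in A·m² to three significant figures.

On axis B = (μ₀/4π)·2m/r³, so m = Br³·4π/(μ₀·2).
m = (2.84×10⁻⁵)·(0.126)³ / (2·10⁻⁷) = 0.2841 A·m².

m ≈ 0.284 A·m²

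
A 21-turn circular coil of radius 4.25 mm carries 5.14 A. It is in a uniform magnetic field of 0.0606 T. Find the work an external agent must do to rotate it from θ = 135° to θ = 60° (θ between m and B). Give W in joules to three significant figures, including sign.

W ≈ -4.48×10⁻⁴ J

m = NIA = NIπa² = 21·(5.14)·π·(0.00425)² = 0.006125 A·m².
W_ext = ΔU = −mB cosθ₂ + mB cosθ₁ = mB(cosθ₁ − cosθ₂).
W = (0.006125)(0.0606)·(cos135° − cos60°) = (3.712×10⁻⁴)·(-1.2071) = -4.480×10⁻⁴ J.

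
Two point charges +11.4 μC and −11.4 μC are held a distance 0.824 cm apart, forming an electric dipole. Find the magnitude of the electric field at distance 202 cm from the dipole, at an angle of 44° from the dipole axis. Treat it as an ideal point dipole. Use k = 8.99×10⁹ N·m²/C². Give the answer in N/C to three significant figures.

E ≈ 164 N/C

Dipole moment p = qd = (1.14×10⁻⁵ C)(0.00824 m) = 9.394×10⁻⁸ C·m.
At angle θ the dipole field magnitude is E = (kp/r³)·√(1 + 3cos²θ).
kp/r³ = (8.99×10⁹)(9.394×10⁻⁸) / (2.02)³ = 102.5 N/C.
√(1 + 3cos²44°) = √(1 + 3·0.5174) = √2.5523 ≈ 1.5976.
E ≈ 102.5 × 1.598 = 163.7 N/C.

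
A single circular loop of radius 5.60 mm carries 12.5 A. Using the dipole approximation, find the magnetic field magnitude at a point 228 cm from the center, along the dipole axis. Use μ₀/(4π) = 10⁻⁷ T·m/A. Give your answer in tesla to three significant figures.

B ≈ 2.08×10⁻¹¹ T

Magnetic moment m = IA = Iπa² = (12.5)·π·(0.00560)² = 0.001232 A·m².
On axis B = (μ₀/4π)·2m/r³.
B = 2·(10⁻⁷)·(0.001232) / (2.28)³ = 2.079×10⁻¹¹ T.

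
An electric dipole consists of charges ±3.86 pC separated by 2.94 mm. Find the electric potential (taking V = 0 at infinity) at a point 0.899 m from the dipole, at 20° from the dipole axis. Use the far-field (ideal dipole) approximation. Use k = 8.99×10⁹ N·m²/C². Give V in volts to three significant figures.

V ≈ 1.19×10⁻⁴ V

Dipole moment p = qd = (3.86×10⁻¹² C)(0.00294 m) = 1.135×10⁻¹⁴ C·m.
The dipole potential is V = kp cosθ / r².
V = (8.99×10⁹)(1.135×10⁻¹⁴)·cos20° / (0.899)² = 1.186×10⁻⁴ V.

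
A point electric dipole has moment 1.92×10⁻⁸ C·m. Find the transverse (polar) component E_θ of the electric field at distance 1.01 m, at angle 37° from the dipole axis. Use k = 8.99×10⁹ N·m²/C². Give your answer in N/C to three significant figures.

E_θ ≈ 101 N/C

For a dipole, E_θ = (kp sinθ)/r³.
kp/r³ = (8.99×10⁹)(1.92×10⁻⁸)/(1.01)³ = 167.5 N/C.
E_θ = 167.5·sin37° = 100.8 N/C.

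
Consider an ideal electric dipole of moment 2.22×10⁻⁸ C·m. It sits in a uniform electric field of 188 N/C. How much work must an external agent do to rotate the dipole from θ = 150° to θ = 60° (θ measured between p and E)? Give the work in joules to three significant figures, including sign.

W_ext = ΔU = U(θ₂) − U(θ₁) = −pE cosθ₂ − (−pE cosθ₁) = pE(cosθ₁ − cosθ₂).
W = (2.22×10⁻⁸)(188)·(cos150° − cos60°) = (4.174×10⁻⁶)·(-1.3660) = -5.701×10⁻⁶ J.

W ≈ -5.70×10⁻⁶ J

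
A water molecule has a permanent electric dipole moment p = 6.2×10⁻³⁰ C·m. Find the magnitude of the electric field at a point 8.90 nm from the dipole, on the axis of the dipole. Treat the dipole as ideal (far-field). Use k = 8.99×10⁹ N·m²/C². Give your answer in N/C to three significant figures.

E ≈ 1.58×10⁵ N/C

On the dipole axis E = 2kp/r³.
E = 2·(8.99×10⁹)(6.20×10⁻³⁰) / (8.90×10⁻⁹)³ = 1.581×10⁵ N/C.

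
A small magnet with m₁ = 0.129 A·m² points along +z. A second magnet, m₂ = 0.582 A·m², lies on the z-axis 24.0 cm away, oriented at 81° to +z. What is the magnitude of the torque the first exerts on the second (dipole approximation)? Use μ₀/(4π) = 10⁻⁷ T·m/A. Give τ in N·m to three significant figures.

Dipole B is on the axis of dipole A, so B₁ there is axial: B₁ = (μ₀/4π)·2m₁/r³ along +z.
B₁ = 2(10⁻⁷)(0.129)/(0.240)³ = 1.866×10⁻⁶ T.
τ = m₂ B₁ sinθ.
τ = (0.582)(1.866×10⁻⁶)·sin81° = 1.073×10⁻⁶ N·m.

τ ≈ 1.07×10⁻⁶ N·m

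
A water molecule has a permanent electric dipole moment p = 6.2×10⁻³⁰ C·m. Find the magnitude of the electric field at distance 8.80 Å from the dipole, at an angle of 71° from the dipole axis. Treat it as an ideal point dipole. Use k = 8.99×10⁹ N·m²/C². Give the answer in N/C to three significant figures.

At angle θ the dipole field magnitude is E = (kp/r³)·√(1 + 3cos²θ).
kp/r³ = (8.99×10⁹)(6.20×10⁻³⁰) / (8.80×10⁻¹⁰)³ = 8.179×10⁷ N/C.
√(1 + 3cos²71°) = √(1 + 3·0.1060) = √1.3180 ≈ 1.1480.
E ≈ 8.179×10⁷ × 1.148 = 9.390×10⁷ N/C.

E ≈ 9.39×10⁷ N/C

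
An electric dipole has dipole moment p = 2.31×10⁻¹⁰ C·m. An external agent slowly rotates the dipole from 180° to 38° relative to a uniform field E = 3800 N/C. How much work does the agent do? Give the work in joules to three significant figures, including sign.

W_ext = ΔU = U(θ₂) − U(θ₁) = −pE cosθ₂ − (−pE cosθ₁) = pE(cosθ₁ − cosθ₂).
W = (2.31×10⁻¹⁰)(3800)·(cos180° − cos38°) = (8.778×10⁻⁷)·(-1.7880) = -1.570×10⁻⁶ J.

W ≈ -1.57×10⁻⁶ J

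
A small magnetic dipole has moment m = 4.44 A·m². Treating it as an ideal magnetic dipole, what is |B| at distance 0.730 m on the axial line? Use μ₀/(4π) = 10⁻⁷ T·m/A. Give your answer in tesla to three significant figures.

On axis B = (μ₀/4π)·2m/r³.
B = 2·(10⁻⁷)·(4.44) / (0.730)³ = 2.283×10⁻⁶ T.

B ≈ 2.28×10⁻⁶ T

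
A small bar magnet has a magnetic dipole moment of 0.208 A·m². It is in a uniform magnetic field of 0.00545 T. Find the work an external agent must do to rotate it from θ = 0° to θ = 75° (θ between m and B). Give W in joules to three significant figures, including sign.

W_ext = ΔU = −mB cosθ₂ + mB cosθ₁ = mB(cosθ₁ − cosθ₂).
W = (0.208)(0.00545)·(cos0° − cos75°) = (0.001134)·(+0.7412) = 8.402×10⁻⁴ J.

W ≈ 8.40×10⁻⁴ J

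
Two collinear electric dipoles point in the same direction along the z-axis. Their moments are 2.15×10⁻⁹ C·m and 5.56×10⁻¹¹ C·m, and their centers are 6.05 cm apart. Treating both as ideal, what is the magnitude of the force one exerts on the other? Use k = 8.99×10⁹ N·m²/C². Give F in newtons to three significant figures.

On-axis field of dipole 1 at distance r: E = 2kp₁/r³. Force on dipole 2 is F = p₂·dE/dr (gradient along axis).
dE/dr = −6kp₁/r⁴, so |F| = 6kp₁p₂/r⁴ (attractive for aligned moments).
F = 6(8.99×10⁹)(2.15×10⁻⁹)(5.56×10⁻¹¹)/(0.0605)⁴ = 4.813×10⁻⁴ N.

F ≈ 4.81×10⁻⁴ N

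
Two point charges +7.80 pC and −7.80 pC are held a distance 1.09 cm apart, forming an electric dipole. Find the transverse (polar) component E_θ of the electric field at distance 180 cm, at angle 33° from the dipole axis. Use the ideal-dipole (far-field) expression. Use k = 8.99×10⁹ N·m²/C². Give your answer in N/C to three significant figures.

E_θ ≈ 7.14×10⁻⁵ N/C

Dipole moment p = qd = (7.80×10⁻¹² C)(0.0109 m) = 8.502×10⁻¹⁴ C·m.
For a dipole, E_θ = (kp sinθ)/r³.
kp/r³ = (8.99×10⁹)(8.502×10⁻¹⁴)/(1.80)³ = 1.311×10⁻⁴ N/C.
E_θ = 1.311×10⁻⁴·sin33° = 7.138×10⁻⁵ N/C.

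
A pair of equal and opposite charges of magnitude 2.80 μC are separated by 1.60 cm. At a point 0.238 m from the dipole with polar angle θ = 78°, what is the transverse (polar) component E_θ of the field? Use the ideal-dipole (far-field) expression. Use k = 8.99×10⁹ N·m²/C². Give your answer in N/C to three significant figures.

Dipole moment p = qd = (2.80×10⁻⁶ C)(0.0160 m) = 4.48×10⁻⁸ C·m.
For a dipole, E_θ = (kp sinθ)/r³.
kp/r³ = (8.99×10⁹)(4.48×10⁻⁸)/(0.238)³ = 2.987×10⁴ N/C.
E_θ = 2.987×10⁴·sin78° = 2.922×10⁴ N/C.

E_θ ≈ 2.92×10⁴ N/C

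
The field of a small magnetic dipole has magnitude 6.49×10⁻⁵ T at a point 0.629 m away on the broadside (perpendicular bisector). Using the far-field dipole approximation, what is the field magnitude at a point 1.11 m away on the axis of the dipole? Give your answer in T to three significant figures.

Dipole fields scale as 1/r³ in the far field.
The axial field is twice the equatorial field at the same r, so the geometry factor is 2/1.
B₂ = B₁ · (2/1) · (r₁/r₂)³ = 6.49×10⁻⁵ · 2 · (0.629/1.11)³.
(r₁/r₂)³ = (0.5667)³ = 0.182.
B₂ ≈ 2.362×10⁻⁵ T.

B ≈ 2.36×10⁻⁵ T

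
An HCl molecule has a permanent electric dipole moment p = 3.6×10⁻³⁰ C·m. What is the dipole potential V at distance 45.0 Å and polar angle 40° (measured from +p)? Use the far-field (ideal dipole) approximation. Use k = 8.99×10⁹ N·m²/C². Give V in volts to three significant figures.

V ≈ 0.00122 V

The dipole potential is V = kp cosθ / r².
V = (8.99×10⁹)(3.60×10⁻³⁰)·cos40° / (4.50×10⁻⁹)² = 0.001224 V.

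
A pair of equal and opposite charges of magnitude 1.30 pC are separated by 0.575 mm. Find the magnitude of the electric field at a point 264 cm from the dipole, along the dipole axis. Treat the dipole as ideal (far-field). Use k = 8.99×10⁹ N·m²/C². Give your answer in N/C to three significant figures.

E ≈ 7.30×10⁻⁷ N/C

Dipole moment p = qd = (1.30×10⁻¹² C)(5.75×10⁻⁴ m) = 7.475×10⁻¹⁶ C·m.
On the dipole axis E = 2kp/r³.
E = 2·(8.99×10⁹)(7.475×10⁻¹⁶) / (2.64)³ = 7.304×10⁻⁷ N/C.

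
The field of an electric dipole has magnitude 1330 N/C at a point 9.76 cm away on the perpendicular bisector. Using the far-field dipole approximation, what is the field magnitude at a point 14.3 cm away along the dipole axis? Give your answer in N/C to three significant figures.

E ≈ 846 N/C

Dipole fields scale as 1/r³ in the far field.
The axial field is twice the equatorial field at the same r, so the geometry factor is 2/1.
E₂ = E₁ · (2/1) · (r₁/r₂)³ = 1330 · 2 · (9.76/14.3)³.
(r₁/r₂)³ = (0.6825)³ = 0.3179.
E₂ ≈ 845.7 N/C.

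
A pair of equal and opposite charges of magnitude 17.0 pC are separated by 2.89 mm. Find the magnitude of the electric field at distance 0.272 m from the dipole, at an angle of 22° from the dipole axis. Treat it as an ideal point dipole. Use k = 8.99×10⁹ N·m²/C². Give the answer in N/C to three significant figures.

E ≈ 0.0415 N/C

Dipole moment p = qd = (1.70×10⁻¹¹ C)(0.00289 m) = 4.913×10⁻¹⁴ C·m.
At angle θ the dipole field magnitude is E = (kp/r³)·√(1 + 3cos²θ).
kp/r³ = (8.99×10⁹)(4.913×10⁻¹⁴) / (0.272)³ = 0.02195 N/C.
√(1 + 3cos²22°) = √(1 + 3·0.8597) = √3.5790 ≈ 1.8918.
E ≈ 0.02195 × 1.892 = 0.04152 N/C.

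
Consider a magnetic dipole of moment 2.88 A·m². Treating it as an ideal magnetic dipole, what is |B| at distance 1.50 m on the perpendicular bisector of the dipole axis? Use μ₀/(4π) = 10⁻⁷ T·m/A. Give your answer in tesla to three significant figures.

B ≈ 8.53×10⁻⁸ T

In the equatorial plane B = (μ₀/4π)·m/r³ (half the axial value).
B = (10⁻⁷)·(2.88) / (1.50)³ = 8.533×10⁻⁸ T.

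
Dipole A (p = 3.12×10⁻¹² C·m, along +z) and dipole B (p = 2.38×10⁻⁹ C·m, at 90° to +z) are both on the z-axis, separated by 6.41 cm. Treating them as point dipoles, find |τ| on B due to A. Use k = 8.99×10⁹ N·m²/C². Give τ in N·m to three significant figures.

τ ≈ 5.07×10⁻⁷ N·m

The second dipole sits on the axis of the first, so the field there is axial: E₁ = 2kp₁/r³ along +z.
E₁ = 2(8.99×10⁹)(3.12×10⁻¹²)/(0.0641)³ = 213.0 N/C.
Torque on the second dipole: τ = p₂ E₁ sinθ.
τ = (2.38×10⁻⁹)(213.0)·sin90° = 5.069×10⁻⁷ N·m.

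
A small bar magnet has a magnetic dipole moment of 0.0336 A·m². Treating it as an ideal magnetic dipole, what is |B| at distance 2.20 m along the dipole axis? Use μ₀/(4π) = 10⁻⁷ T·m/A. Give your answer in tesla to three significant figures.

B ≈ 6.31×10⁻¹⁰ T

On axis B = (μ₀/4π)·2m/r³.
B = 2·(10⁻⁷)·(0.0336) / (2.20)³ = 6.311×10⁻¹⁰ T.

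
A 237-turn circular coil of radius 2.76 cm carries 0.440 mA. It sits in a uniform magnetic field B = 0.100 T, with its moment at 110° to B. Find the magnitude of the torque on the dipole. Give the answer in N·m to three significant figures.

m = NIA = NIπa² = 237·(4.40×10⁻⁴)·π·(0.0276)² = 2.496×10⁻⁴ A·m².
Torque on a magnetic dipole: τ = mB sinθ.
τ = (2.496×10⁻⁴)(0.100)·sin110° = 2.345×10⁻⁵ N·m.

τ ≈ 2.35×10⁻⁵ N·m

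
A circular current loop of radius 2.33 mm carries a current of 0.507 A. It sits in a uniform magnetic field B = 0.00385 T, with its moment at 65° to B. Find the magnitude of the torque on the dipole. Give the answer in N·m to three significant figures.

Magnetic moment m = IA = Iπa² = (0.507)·π·(0.00233)² = 8.647×10⁻⁶ A·m².
Torque on a magnetic dipole: τ = mB sinθ.
τ = (8.647×10⁻⁶)(0.00385)·sin65° = 3.017×10⁻⁸ N·m.

τ ≈ 3.02×10⁻⁸ N·m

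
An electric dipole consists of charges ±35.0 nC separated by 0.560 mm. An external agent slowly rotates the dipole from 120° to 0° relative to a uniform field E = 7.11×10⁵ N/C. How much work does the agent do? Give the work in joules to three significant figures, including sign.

Dipole moment p = qd = (3.50×10⁻⁸ C)(5.60×10⁻⁴ m) = 1.96×10⁻¹¹ C·m.
W_ext = ΔU = U(θ₂) − U(θ₁) = −pE cosθ₂ − (−pE cosθ₁) = pE(cosθ₁ − cosθ₂).
W = (1.96×10⁻¹¹)(7.11×10⁵)·(cos120° − cos0°) = (1.394×10⁻⁵)·(-1.5000) = -2.090×10⁻⁵ J.

W ≈ -2.09×10⁻⁵ J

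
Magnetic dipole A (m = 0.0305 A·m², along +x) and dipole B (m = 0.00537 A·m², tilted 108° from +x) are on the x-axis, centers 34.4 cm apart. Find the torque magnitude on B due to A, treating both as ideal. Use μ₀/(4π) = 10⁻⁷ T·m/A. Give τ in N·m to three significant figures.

τ ≈ 7.65×10⁻¹⁰ N·m

Dipole B is on the axis of dipole A, so B₁ there is axial: B₁ = (μ₀/4π)·2m₁/r³ along +x.
B₁ = 2(10⁻⁷)(0.0305)/(0.344)³ = 1.498×10⁻⁷ T.
τ = m₂ B₁ sinθ.
τ = (0.00537)(1.498×10⁻⁷)·sin108° = 7.653×10⁻¹⁰ N·m.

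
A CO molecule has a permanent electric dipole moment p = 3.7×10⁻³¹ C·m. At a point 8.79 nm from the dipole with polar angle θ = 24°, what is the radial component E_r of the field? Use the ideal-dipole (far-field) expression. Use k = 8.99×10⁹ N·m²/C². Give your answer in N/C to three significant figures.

E_r ≈ 8950 N/C

For a dipole, E_r = (2kp cosθ)/r³.
kp/r³ = (8.99×10⁹)(3.70×10⁻³¹)/(8.79×10⁻⁹)³ = 4898 N/C.
E_r = 2·4898·cos24° = 8949 N/C.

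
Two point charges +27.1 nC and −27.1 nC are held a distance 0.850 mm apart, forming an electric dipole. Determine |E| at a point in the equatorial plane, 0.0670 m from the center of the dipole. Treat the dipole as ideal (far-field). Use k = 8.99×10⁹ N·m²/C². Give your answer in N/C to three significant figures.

E ≈ 689 N/C

Dipole moment p = qd = (2.71×10⁻⁸ C)(8.50×10⁻⁴ m) = 2.304×10⁻¹¹ C·m.
On the perpendicular bisector E = kp/r³ (half the axial value at the same distance).
E = (8.99×10⁹)(2.304×10⁻¹¹) / (0.0670)³ = 688.7 N/C.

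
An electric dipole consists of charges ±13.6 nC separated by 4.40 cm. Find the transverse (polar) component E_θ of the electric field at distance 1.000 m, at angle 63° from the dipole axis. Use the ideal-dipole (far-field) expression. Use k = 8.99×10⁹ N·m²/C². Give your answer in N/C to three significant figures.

E_θ ≈ 4.79 N/C

Dipole moment p = qd = (1.36×10⁻⁸ C)(0.0440 m) = 5.984×10⁻¹⁰ C·m.
For a dipole, E_θ = (kp sinθ)/r³.
kp/r³ = (8.99×10⁹)(5.984×10⁻¹⁰)/(1.00)³ = 5.380 N/C.
E_θ = 5.380·sin63° = 4.793 N/C.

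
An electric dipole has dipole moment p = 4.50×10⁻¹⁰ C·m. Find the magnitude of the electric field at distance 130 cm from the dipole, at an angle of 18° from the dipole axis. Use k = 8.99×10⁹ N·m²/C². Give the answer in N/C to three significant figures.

At angle θ the dipole field magnitude is E = (kp/r³)·√(1 + 3cos²θ).
kp/r³ = (8.99×10⁹)(4.50×10⁻¹⁰) / (1.30)³ = 1.841 N/C.
√(1 + 3cos²18°) = √(1 + 3·0.9045) = √3.7135 ≈ 1.9271.
E ≈ 1.841 × 1.927 = 3.548 N/C.

E ≈ 3.55 N/C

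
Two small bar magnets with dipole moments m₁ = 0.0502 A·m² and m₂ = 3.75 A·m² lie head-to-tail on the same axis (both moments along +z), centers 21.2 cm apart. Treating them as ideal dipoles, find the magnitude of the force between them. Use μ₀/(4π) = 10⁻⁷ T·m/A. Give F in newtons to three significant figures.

On-axis B of dipole 1: B = (μ₀/4π)·2m₁/r³. Force on dipole 2: F = m₂·dB/dr.
dB/dr = −(μ₀/4π)·6m₁/r⁴, so |F| = (μ₀/4π)·6m₁m₂/r⁴.
F = 6(10⁻⁷)(0.0502)(3.75)/(0.212)⁴ = 5.592×10⁻⁵ N.

F ≈ 5.59×10⁻⁵ N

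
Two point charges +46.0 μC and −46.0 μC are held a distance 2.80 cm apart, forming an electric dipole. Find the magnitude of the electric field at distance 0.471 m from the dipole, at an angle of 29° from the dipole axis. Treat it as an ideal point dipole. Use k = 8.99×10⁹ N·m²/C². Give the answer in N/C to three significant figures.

E ≈ 2.01×10⁵ N/C

Dipole moment p = qd = (4.60×10⁻⁵ C)(0.0280 m) = 1.288×10⁻⁶ C·m.
At angle θ the dipole field magnitude is E = (kp/r³)·√(1 + 3cos²θ).
kp/r³ = (8.99×10⁹)(1.288×10⁻⁶) / (0.471)³ = 1.108×10⁵ N/C.
√(1 + 3cos²29°) = √(1 + 3·0.7650) = √3.2949 ≈ 1.8152.
E ≈ 1.108×10⁵ × 1.815 = 2.012×10⁵ N/C.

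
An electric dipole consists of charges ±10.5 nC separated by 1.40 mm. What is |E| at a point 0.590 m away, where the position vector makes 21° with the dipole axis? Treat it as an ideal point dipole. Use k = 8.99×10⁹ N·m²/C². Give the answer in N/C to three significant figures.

Dipole moment p = qd = (1.05×10⁻⁸ C)(0.00140 m) = 1.47×10⁻¹¹ C·m.
At angle θ the dipole field magnitude is E = (kp/r³)·√(1 + 3cos²θ).
kp/r³ = (8.99×10⁹)(1.47×10⁻¹¹) / (0.590)³ = 0.6435 N/C.
√(1 + 3cos²21°) = √(1 + 3·0.8716) = √3.6147 ≈ 1.9012.
E ≈ 0.6435 × 1.901 = 1.223 N/C.

E ≈ 1.22 N/C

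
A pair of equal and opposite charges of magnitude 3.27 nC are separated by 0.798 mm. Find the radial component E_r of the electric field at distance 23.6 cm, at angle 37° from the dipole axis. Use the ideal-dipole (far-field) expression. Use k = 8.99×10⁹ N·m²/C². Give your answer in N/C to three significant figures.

Dipole moment p = qd = (3.27×10⁻⁹ C)(7.98×10⁻⁴ m) = 2.609×10⁻¹² C·m.
For a dipole, E_r = (2kp cosθ)/r³.
kp/r³ = (8.99×10⁹)(2.609×10⁻¹²)/(0.236)³ = 1.784 N/C.
E_r = 2·1.784·cos37° = 2.850 N/C.

E_r ≈ 2.85 N/C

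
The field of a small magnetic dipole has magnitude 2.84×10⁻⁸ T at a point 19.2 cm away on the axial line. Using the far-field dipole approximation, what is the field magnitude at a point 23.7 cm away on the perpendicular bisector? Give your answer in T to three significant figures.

Dipole fields scale as 1/r³ in the far field.
The axial field is twice the equatorial field at the same r, so the geometry factor is 1/2.
B₂ = B₁ · (1/2) · (r₁/r₂)³ = 2.84×10⁻⁸ · 0.5 · (19.2/23.7)³.
(r₁/r₂)³ = (0.8101)³ = 0.5317.
B₂ ≈ 7.550×10⁻⁹ T.

B ≈ 7.55×10⁻⁹ T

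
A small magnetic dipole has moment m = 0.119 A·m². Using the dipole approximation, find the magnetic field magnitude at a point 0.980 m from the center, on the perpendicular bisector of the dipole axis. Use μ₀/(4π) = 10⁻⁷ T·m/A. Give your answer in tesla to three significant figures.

B ≈ 1.26×10⁻⁸ T

In the equatorial plane B = (μ₀/4π)·m/r³ (half the axial value).
B = (10⁻⁷)·(0.119) / (0.980)³ = 1.264×10⁻⁸ T.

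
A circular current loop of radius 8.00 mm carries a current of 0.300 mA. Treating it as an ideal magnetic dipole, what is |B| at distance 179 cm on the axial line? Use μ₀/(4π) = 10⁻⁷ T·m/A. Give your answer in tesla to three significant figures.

Magnetic moment m = IA = Iπa² = (3.00×10⁻⁴)·π·(0.00800)² = 6.032×10⁻⁸ A·m².
On axis B = (μ₀/4π)·2m/r³.
B = 2·(10⁻⁷)·(6.032×10⁻⁸) / (1.79)³ = 2.103×10⁻¹⁵ T.

B ≈ 2.10×10⁻¹⁵ T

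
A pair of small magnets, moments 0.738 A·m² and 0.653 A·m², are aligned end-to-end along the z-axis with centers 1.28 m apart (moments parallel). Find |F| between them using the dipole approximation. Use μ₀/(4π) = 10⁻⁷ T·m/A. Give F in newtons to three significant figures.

On-axis B of dipole 1: B = (μ₀/4π)·2m₁/r³. Force on dipole 2: F = m₂·dB/dr.
dB/dr = −(μ₀/4π)·6m₁/r⁴, so |F| = (μ₀/4π)·6m₁m₂/r⁴.
F = 6(10⁻⁷)(0.738)(0.653)/(1.28)⁴ = 1.077×10⁻⁷ N.

F ≈ 1.08×10⁻⁷ N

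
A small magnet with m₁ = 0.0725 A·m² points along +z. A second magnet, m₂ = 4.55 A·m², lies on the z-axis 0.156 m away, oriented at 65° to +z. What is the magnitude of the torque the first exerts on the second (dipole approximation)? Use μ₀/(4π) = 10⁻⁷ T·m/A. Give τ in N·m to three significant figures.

τ ≈ 1.58×10⁻⁵ N·m

Dipole B is on the axis of dipole A, so B₁ there is axial: B₁ = (μ₀/4π)·2m₁/r³ along +z.
B₁ = 2(10⁻⁷)(0.0725)/(0.156)³ = 3.819×10⁻⁶ T.
τ = m₂ B₁ sinθ.
τ = (4.55)(3.819×10⁻⁶)·sin65° = 1.575×10⁻⁵ N·m.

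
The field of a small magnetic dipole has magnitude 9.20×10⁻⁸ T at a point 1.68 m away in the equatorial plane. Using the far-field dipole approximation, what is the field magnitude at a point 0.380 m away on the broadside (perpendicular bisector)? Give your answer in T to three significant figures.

Dipole fields scale as 1/r³ in the far field; the geometry is the same at both points.
B₂ = B₁ · (r₁/r₂)³ = 9.20×10⁻⁸ · (1.68/0.380)³.
(r₁/r₂)³ = (4.421)³ = 86.41.
B₂ ≈ 7.950×10⁻⁶ T.

B ≈ 7.95×10⁻⁶ T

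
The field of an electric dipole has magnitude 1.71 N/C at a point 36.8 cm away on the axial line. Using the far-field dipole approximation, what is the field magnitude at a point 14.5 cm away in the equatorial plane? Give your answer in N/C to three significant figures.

Dipole fields scale as 1/r³ in the far field.
The axial field is twice the equatorial field at the same r, so the geometry factor is 1/2.
E₂ = E₁ · (1/2) · (r₁/r₂)³ = 1.71 · 0.5 · (36.8/14.5)³.
(r₁/r₂)³ = (2.538)³ = 16.35.
E₂ ≈ 13.98 N/C.

E ≈ 14.0 N/C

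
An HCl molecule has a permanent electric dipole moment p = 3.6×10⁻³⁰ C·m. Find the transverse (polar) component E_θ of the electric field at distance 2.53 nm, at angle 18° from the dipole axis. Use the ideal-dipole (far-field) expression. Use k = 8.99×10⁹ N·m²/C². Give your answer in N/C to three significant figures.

E_θ ≈ 6.18×10⁵ N/C

For a dipole, E_θ = (kp sinθ)/r³.
kp/r³ = (8.99×10⁹)(3.60×10⁻³⁰)/(2.53×10⁻⁹)³ = 1.998×10⁶ N/C.
E_θ = 1.998×10⁶·sin18° = 6.176×10⁵ N/C.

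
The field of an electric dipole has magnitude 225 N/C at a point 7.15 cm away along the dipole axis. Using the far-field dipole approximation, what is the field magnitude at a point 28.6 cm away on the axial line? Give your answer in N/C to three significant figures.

Dipole fields scale as 1/r³ in the far field; the geometry is the same at both points.
E₂ = E₁ · (r₁/r₂)³ = 225 · (7.15/28.6)³.
(r₁/r₂)³ = (0.25)³ = 0.01562.
E₂ ≈ 3.516 N/C.

E ≈ 3.52 N/C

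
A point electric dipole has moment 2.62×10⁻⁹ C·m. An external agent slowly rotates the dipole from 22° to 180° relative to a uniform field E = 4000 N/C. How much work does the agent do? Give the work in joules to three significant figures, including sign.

W_ext = ΔU = U(θ₂) − U(θ₁) = −pE cosθ₂ − (−pE cosθ₁) = pE(cosθ₁ − cosθ₂).
W = (2.62×10⁻⁹)(4000)·(cos22° − cos180°) = (1.048×10⁻⁵)·(+1.9272) = 2.020×10⁻⁵ J.

W ≈ 2.02×10⁻⁵ J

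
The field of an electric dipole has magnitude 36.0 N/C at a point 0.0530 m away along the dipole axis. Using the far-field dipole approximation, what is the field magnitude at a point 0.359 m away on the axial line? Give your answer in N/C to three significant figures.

E ≈ 0.116 N/C

Dipole fields scale as 1/r³ in the far field; the geometry is the same at both points.
E₂ = E₁ · (r₁/r₂)³ = 36.0 · (0.0530/0.359)³.
(r₁/r₂)³ = (0.1476)³ = 0.003218.
E₂ ≈ 0.1158 N/C.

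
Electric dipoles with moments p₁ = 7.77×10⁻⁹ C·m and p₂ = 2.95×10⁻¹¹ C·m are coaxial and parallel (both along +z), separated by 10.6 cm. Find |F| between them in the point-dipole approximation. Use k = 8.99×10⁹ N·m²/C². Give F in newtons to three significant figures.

F ≈ 9.79×10⁻⁵ N

On-axis field of dipole 1 at distance r: E = 2kp₁/r³. Force on dipole 2 is F = p₂·dE/dr (gradient along axis).
dE/dr = −6kp₁/r⁴, so |F| = 6kp₁p₂/r⁴ (attractive for aligned moments).
F = 6(8.99×10⁹)(7.77×10⁻⁹)(2.95×10⁻¹¹)/(0.106)⁴ = 9.793×10⁻⁵ N.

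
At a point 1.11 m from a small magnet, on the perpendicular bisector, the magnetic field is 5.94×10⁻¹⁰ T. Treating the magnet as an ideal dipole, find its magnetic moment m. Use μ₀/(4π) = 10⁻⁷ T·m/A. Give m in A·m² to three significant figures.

In the equatorial plane B = (μ₀/4π)·m/r³, so m = Br³·4π/(μ₀).
m = (5.94×10⁻¹⁰)·(1.11)³ / (10⁻⁷) = 0.008124 A·m².

m ≈ 0.00812 A·m²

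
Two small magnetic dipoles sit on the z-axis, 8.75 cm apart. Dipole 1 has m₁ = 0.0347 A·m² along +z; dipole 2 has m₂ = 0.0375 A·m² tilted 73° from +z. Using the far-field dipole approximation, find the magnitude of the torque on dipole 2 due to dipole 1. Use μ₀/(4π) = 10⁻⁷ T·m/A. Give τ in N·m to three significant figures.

Dipole B is on the axis of dipole A, so B₁ there is axial: B₁ = (μ₀/4π)·2m₁/r³ along +z.
B₁ = 2(10⁻⁷)(0.0347)/(0.0875)³ = 1.036×10⁻⁵ T.
τ = m₂ B₁ sinθ.
τ = (0.0375)(1.036×10⁻⁵)·sin73° = 3.715×10⁻⁷ N·m.

τ ≈ 3.72×10⁻⁷ N·m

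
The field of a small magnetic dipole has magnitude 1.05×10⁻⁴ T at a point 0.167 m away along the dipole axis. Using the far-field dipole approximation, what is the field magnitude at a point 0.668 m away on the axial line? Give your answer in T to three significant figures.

B ≈ 1.64×10⁻⁶ T

Dipole fields scale as 1/r³ in the far field; the geometry is the same at both points.
B₂ = B₁ · (r₁/r₂)³ = 1.05×10⁻⁴ · (0.167/0.668)³.
(r₁/r₂)³ = (0.25)³ = 0.01562.
B₂ ≈ 1.641×10⁻⁶ T.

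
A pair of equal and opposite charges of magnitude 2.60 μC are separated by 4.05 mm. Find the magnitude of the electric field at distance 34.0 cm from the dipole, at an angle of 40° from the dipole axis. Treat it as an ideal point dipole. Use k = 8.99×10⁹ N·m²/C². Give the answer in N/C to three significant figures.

E ≈ 4000 N/C

Dipole moment p = qd = (2.60×10⁻⁶ C)(0.00405 m) = 1.053×10⁻⁸ C·m.
At angle θ the dipole field magnitude is E = (kp/r³)·√(1 + 3cos²θ).
kp/r³ = (8.99×10⁹)(1.053×10⁻⁸) / (0.340)³ = 2409 N/C.
√(1 + 3cos²40°) = √(1 + 3·0.5868) = √2.7605 ≈ 1.6615.
E ≈ 2409 × 1.661 = 4002 N/C.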